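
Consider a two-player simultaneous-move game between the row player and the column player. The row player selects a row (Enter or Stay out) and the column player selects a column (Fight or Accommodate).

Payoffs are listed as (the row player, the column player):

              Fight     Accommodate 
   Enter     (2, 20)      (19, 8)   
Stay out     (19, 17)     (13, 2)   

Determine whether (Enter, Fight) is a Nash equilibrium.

No

At (Enter, Fight), the row player earns 2; switching to Stay out would give 19, so the row player would deviate.
The column player earns 20; switching to Accommodate would give 8, so the column player has no profitable deviation.
Since at least one player can profitably deviate, this is not a Nash equilibrium.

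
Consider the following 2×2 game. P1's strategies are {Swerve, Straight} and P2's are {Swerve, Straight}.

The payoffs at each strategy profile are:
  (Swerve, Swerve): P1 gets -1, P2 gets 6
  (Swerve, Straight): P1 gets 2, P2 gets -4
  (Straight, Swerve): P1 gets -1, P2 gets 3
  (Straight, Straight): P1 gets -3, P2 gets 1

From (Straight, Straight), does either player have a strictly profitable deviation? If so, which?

Both

P1 at (Straight, Straight) earns -3; deviating to Swerve yields 2 — a strict improvement.
P2 earns 1; deviating to Swerve yields 3 — a strict improvement.
Both P1 and P2 have strictly profitable deviations.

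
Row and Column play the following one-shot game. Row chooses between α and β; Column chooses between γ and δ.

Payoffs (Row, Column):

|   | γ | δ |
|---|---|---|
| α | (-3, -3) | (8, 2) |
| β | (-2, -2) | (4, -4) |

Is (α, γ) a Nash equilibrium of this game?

At (α, γ), Row earns -3; switching to β would give -2, so Row would deviate.
Column earns -3; switching to δ would give 2, so Column would deviate.
Since at least one player can profitably deviate, this is not a Nash equilibrium.

No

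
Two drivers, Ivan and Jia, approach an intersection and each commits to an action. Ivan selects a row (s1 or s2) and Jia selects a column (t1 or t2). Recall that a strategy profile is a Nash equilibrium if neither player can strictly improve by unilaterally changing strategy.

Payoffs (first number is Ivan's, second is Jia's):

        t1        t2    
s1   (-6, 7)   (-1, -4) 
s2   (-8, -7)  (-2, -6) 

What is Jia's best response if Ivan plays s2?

Against s2, Jia earns -7 from t1 and -6 from t2.
So t2 is the best response.

t2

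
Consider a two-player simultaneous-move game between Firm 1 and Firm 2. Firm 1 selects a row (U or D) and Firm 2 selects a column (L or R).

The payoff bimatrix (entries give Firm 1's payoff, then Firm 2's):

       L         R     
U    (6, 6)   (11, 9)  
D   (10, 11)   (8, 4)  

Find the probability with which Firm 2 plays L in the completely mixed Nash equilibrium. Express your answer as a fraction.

Let q be the probability that Firm 2 plays L. In a completely mixed equilibrium, Firm 1 must be indifferent between U and D.
Firm 1's expected payoff from U is 6q + 11(1−q); from D it is 10q + 8(1−q).
Setting these equal: −5q + 11 = 2q + 8, so q = 3/7.

3/7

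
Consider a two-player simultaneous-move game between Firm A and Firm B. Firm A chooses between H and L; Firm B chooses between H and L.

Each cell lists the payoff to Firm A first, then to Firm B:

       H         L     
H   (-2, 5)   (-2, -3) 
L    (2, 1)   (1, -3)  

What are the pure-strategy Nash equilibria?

(H, H): Firm A prefers L (2 > -2) — not an equilibrium.
(H, L): Firm A prefers L (1 > -2); Firm B prefers H (5 > -3) — not an equilibrium.
(L, H): Firm A gets 2 ≥ -2 from H, and Firm B gets 1 ≥ -3 from L — Nash equilibrium.
(L, L): Firm B prefers H (1 > -3) — not an equilibrium.

(L, H)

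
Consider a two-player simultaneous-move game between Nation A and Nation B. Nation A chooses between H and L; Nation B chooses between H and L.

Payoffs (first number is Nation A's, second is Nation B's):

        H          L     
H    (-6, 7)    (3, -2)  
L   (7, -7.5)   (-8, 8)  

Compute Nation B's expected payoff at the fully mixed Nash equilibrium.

First find x, the probability Nation A plays H, from Nation B's indifference between H and L: 7x − 7.5(1−x) = −2x + 8(1−x), giving x = 31/49.
Since Nation B is indifferent in equilibrium, Nation B's expected payoff equals the payoff from either column against (31/49, 18/49). Using H: 7(31/49) − 7.5(18/49) = 82/49.

82/49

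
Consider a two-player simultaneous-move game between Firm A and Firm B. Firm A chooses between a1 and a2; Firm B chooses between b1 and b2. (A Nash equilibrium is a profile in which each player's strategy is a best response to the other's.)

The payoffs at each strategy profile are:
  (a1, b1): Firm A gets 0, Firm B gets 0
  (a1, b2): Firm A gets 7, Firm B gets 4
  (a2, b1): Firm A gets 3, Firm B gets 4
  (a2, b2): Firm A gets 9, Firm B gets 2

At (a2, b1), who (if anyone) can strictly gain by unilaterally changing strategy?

Neither

Firm A at (a2, b1) earns 3; deviating to a1 yields 0 — not better.
Firm B earns 4; deviating to b2 yields 2 — not better.
Neither player can strictly improve; the profile is a Nash equilibrium.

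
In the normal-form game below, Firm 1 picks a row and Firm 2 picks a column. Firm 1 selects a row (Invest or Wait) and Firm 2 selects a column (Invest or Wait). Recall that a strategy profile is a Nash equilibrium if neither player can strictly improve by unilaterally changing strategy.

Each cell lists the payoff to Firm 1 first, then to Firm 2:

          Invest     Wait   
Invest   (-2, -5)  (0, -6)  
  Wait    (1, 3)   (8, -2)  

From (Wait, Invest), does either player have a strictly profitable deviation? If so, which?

Firm 1 at (Wait, Invest) earns 1; deviating to Invest yields -2 — not better.
Firm 2 earns 3; deviating to Wait yields -2 — not better.
Neither player can strictly improve; the profile is a Nash equilibrium.

Neither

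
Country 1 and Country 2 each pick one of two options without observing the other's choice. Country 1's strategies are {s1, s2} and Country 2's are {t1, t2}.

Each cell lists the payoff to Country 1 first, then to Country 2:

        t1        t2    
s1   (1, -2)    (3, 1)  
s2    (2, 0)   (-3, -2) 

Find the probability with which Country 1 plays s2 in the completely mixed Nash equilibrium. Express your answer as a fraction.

3/5

Let x be the probability that Country 1 plays s1. In a completely mixed equilibrium, Country 2 must be indifferent between t1 and t2.
Country 2's expected payoff from t1 is −2x; from t2 it is x − 2(1−x).
Setting these equal: −2x = 3x − 2, so x = 2/5.
Therefore Country 1 plays s2 with probability 1 − 2/5 = 3/5.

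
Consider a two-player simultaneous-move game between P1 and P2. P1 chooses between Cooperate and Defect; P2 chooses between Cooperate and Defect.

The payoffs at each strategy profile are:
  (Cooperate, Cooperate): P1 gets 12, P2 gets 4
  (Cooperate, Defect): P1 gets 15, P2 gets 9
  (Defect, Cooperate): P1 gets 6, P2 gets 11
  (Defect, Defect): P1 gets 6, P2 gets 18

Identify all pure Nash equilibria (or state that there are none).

(Cooperate, Cooperate): P2 prefers Defect (9 > 4) — not an equilibrium.
(Cooperate, Defect): P1 gets 15 ≥ 6 from Defect, and P2 gets 9 ≥ 4 from Cooperate — Nash equilibrium.
(Defect, Cooperate): P1 prefers Cooperate (12 > 6); P2 prefers Defect (18 > 11) — not an equilibrium.
(Defect, Defect): P1 prefers Cooperate (15 > 6) — not an equilibrium.

(Cooperate, Defect)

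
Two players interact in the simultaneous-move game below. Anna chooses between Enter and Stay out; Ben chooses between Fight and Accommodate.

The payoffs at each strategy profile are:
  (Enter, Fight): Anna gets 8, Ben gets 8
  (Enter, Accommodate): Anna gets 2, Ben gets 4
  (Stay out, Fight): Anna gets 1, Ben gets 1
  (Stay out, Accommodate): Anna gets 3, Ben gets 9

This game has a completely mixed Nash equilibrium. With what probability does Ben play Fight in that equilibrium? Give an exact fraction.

1/8

Let y be the probability that Ben plays Fight. In a completely mixed equilibrium, Anna must be indifferent between Enter and Stay out.
Anna's expected payoff from Enter is 8y + 2(1−y); from Stay out it is y + 3(1−y).
Setting these equal: 6y + 2 = −2y + 3, so y = 1/8.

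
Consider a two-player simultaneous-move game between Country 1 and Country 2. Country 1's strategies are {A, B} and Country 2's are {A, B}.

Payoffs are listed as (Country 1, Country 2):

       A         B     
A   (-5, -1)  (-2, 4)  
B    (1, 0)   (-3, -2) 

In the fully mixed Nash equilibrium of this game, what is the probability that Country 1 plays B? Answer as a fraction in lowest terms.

Let x be the probability that Country 1 plays A. In a completely mixed equilibrium, Country 2 must be indifferent between A and B.
Country 2's expected payoff from A is −x; from B it is 4x − 2(1−x).
Setting these equal: −x = 6x − 2, so x = 2/7.
Therefore Country 1 plays B with probability 1 − 2/7 = 5/7.

5/7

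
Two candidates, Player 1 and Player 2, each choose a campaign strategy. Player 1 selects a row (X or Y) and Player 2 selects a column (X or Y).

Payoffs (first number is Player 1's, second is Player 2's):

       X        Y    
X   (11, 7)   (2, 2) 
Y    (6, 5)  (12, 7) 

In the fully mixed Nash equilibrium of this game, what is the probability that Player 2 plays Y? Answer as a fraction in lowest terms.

Let q be the probability that Player 2 plays X. In a completely mixed equilibrium, Player 1 must be indifferent between X and Y.
Player 1's expected payoff from X is 11q + 2(1−q); from Y it is 6q + 12(1−q).
Setting these equal: 9q + 2 = −6q + 12, so q = 2/3.
Therefore Player 2 plays Y with probability 1 − 2/3 = 1/3.

1/3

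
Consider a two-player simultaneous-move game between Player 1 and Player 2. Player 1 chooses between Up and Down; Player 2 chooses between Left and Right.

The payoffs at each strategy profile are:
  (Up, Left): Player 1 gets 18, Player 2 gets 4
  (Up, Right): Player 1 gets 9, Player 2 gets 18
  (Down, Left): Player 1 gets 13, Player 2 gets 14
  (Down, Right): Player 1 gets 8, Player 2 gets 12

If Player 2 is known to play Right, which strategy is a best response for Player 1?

Against Right, Player 1 earns 9 from Up and 8 from Down.
So Up is the best response.

Up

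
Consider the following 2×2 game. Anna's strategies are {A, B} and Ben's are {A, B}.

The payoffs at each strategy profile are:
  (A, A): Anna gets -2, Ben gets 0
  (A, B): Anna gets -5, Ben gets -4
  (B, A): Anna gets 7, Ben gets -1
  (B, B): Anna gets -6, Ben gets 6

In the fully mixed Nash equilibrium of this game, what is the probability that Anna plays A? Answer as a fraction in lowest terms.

Let r be the probability that Anna plays A. In a completely mixed equilibrium, Ben must be indifferent between A and B.
Ben's expected payoff from A is −(1−r); from B it is −4r + 6(1−r).
Setting these equal: r − 1 = −10r + 6, so r = 7/11.

7/11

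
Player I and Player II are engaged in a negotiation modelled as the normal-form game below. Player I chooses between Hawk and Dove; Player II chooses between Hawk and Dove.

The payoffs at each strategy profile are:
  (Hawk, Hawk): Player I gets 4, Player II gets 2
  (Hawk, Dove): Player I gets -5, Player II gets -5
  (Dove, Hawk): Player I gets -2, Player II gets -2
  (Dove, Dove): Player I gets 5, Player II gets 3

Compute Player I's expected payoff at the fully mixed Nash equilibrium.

5/8

First find y, the probability Player II plays Hawk, from Player I's indifference between Hawk and Dove: 4y − 5(1−y) = −2y + 5(1−y), giving y = 5/8.
Since Player I is indifferent in equilibrium, Player I's expected payoff equals the payoff from either row against (5/8, 3/8). Using Hawk: 4(5/8) − 5(3/8) = 5/8.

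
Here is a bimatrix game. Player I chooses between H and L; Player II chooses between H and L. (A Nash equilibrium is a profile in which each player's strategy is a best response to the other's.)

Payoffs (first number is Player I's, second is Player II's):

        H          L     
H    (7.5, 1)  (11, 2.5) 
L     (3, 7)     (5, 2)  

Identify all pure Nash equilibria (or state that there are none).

(H, L)

(H, H): Player II prefers L (2.5 > 1) — not an equilibrium.
(H, L): Player I gets 11 ≥ 5 from L, and Player II gets 2.5 ≥ 1 from H — Nash equilibrium.
(L, H): Player I prefers H (7.5 > 3) — not an equilibrium.
(L, L): Player I prefers H (11 > 5); Player II prefers H (7 > 2) — not an equilibrium.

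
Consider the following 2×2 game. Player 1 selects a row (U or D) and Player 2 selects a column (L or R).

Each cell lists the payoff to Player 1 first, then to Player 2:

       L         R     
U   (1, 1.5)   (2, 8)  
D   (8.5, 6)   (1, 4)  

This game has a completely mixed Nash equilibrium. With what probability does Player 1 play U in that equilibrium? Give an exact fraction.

Let p be the probability that Player 1 plays U. In a completely mixed equilibrium, Player 2 must be indifferent between L and R.
Player 2's expected payoff from L is 1.5p + 6(1−p); from R it is 8p + 4(1−p).
Setting these equal: −4.5p + 6 = 4p + 4, so p = 4/17.

4/17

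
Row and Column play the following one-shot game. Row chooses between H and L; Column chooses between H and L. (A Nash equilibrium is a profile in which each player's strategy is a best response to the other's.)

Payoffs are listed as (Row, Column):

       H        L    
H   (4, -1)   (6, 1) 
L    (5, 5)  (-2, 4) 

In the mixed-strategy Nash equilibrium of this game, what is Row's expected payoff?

First find q, the probability Column plays H, from Row's indifference between H and L: 4q + 6(1−q) = 5q − 2(1−q), giving q = 8/9.
Since Row is indifferent in equilibrium, Row's expected payoff equals the payoff from either row against (8/9, 1/9). Using H: 4(8/9) + 6(1/9) = 38/9.

38/9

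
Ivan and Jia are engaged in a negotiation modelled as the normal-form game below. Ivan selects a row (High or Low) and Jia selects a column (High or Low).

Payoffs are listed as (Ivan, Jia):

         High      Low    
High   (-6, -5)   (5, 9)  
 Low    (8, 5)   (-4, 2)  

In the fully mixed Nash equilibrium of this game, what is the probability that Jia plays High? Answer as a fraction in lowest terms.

Let y be the probability that Jia plays High. In a completely mixed equilibrium, Ivan must be indifferent between High and Low.
Ivan's expected payoff from High is −6y + 5(1−y); from Low it is 8y − 4(1−y).
Setting these equal: −11y + 5 = 12y − 4, so y = 9/23.

9/23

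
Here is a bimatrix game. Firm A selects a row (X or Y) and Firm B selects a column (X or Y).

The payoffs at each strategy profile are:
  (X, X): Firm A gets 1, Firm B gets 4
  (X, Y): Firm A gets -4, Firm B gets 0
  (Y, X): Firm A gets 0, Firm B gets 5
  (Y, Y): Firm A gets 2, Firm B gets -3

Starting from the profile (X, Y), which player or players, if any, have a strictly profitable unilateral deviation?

Firm A at (X, Y) earns -4; deviating to Y yields 2 — a strict improvement.
Firm B earns 0; deviating to X yields 4 — a strict improvement.
Both Firm A and Firm B have strictly profitable deviations.

Both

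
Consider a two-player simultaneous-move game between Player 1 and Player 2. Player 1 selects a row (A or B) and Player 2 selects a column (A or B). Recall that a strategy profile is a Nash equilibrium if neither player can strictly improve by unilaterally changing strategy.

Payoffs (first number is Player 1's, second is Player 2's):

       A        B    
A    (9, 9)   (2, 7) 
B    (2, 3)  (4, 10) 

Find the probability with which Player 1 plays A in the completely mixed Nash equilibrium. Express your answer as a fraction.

Let r be the probability that Player 1 plays A. In a completely mixed equilibrium, Player 2 must be indifferent between A and B.
Player 2's expected payoff from A is 9r + 3(1−r); from B it is 7r + 10(1−r).
Setting these equal: 6r + 3 = −3r + 10, so r = 7/9.

7/9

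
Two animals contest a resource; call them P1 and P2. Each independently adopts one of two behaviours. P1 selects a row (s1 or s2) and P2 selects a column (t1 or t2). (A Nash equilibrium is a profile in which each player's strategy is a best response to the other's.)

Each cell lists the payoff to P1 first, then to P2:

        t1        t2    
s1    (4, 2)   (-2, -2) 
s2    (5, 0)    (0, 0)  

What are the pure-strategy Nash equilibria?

(s1, t1): P1 prefers s2 (5 > 4) — not an equilibrium.
(s1, t2): P1 prefers s2 (0 > -2); P2 prefers t1 (2 > -2) — not an equilibrium.
(s2, t1): P1 gets 5 ≥ 4 from s1, and P2 gets 0 ≥ 0 from t2 — Nash equilibrium.
(s2, t2): P1 gets 0 ≥ -2 from s1, and P2 gets 0 ≥ 0 from t1 — Nash equilibrium.

(s2, t1) and (s2, t2)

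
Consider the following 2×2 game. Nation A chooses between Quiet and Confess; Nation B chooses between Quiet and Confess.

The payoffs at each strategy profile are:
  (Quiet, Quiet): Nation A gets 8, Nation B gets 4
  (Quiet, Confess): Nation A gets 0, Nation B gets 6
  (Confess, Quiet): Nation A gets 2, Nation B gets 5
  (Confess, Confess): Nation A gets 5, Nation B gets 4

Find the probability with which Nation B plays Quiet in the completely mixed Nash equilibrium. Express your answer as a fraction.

Let c be the probability that Nation B plays Quiet. In a completely mixed equilibrium, Nation A must be indifferent between Quiet and Confess.
Nation A's expected payoff from Quiet is 8c; from Confess it is 2c + 5(1−c).
Setting these equal: 8c = −3c + 5, so c = 5/11.

5/11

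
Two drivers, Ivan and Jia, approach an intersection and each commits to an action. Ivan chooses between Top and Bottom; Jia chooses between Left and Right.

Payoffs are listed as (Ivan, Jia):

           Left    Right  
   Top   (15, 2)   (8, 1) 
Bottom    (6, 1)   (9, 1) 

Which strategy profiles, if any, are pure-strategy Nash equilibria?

(Top, Left) and (Bottom, Right)

(Top, Left): Ivan gets 15 ≥ 6 from Bottom, and Jia gets 2 ≥ 1 from Right — Nash equilibrium.
(Top, Right): Ivan prefers Bottom (9 > 8); Jia prefers Left (2 > 1) — not an equilibrium.
(Bottom, Left): Ivan prefers Top (15 > 6) — not an equilibrium.
(Bottom, Right): Ivan gets 9 ≥ 8 from Top, and Jia gets 1 ≥ 1 from Left — Nash equilibrium.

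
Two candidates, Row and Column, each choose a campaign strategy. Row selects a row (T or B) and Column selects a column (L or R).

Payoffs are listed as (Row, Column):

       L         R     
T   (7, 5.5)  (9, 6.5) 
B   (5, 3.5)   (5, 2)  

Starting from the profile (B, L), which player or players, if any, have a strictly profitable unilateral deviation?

Row

Row at (B, L) earns 5; deviating to T yields 7 — a strict improvement.
Column earns 3.5; deviating to R yields 2 — not better.
Only Row has a strictly profitable deviation.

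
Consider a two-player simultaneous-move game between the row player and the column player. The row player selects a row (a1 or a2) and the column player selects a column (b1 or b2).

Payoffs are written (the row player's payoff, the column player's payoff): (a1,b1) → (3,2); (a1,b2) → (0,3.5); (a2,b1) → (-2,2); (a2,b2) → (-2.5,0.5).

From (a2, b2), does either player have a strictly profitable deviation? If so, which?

The row player at (a2, b2) earns -2.5; deviating to a1 yields 0 — a strict improvement.
The column player earns 0.5; deviating to b1 yields 2 — a strict improvement.
Both the row player and the column player have strictly profitable deviations.

Both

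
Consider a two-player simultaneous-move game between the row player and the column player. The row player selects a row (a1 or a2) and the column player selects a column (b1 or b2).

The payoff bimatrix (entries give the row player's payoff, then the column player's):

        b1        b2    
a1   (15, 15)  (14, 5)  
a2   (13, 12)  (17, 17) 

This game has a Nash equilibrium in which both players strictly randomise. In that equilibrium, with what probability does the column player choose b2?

2/5

Let c be the probability that the column player plays b1. In a completely mixed equilibrium, the row player must be indifferent between a1 and a2.
The row player's expected payoff from a1 is 15c + 14(1−c); from a2 it is 13c + 17(1−c).
Setting these equal: c + 14 = −4c + 17, so c = 3/5.
Therefore the column player plays b2 with probability 1 − 3/5 = 2/5.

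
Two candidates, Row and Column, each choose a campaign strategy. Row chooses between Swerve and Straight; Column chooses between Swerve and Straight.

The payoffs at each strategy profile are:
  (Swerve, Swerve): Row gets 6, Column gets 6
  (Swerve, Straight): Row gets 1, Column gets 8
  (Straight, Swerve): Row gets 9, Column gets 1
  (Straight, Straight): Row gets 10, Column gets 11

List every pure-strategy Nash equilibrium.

(Straight, Straight)

(Swerve, Swerve): Row prefers Straight (9 > 6); Column prefers Straight (8 > 6) — not an equilibrium.
(Swerve, Straight): Row prefers Straight (10 > 1) — not an equilibrium.
(Straight, Swerve): Column prefers Straight (11 > 1) — not an equilibrium.
(Straight, Straight): Row gets 10 ≥ 1 from Swerve, and Column gets 11 ≥ 1 from Swerve — Nash equilibrium.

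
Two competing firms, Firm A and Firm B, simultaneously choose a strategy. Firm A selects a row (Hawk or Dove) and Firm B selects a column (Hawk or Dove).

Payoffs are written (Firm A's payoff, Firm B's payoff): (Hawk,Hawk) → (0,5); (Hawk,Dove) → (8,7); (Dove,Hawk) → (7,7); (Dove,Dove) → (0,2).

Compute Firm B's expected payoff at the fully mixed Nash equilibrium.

39/7

First find x, the probability Firm A plays Hawk, from Firm B's indifference between Hawk and Dove: 5x + 7(1−x) = 7x + 2(1−x), giving x = 5/7.
Since Firm B is indifferent in equilibrium, Firm B's expected payoff equals the payoff from either column against (5/7, 2/7). Using Hawk: 5(5/7) + 7(2/7) = 39/7.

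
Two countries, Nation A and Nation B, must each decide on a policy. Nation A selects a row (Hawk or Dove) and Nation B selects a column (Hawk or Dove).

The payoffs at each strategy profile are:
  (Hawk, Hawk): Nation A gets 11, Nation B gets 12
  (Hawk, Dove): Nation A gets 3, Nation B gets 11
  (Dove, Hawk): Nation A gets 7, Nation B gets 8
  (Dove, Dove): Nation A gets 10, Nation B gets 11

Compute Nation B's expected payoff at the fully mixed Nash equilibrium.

First find p, the probability Nation A plays Hawk, from Nation B's indifference between Hawk and Dove: 12p + 8(1−p) = 11p + 11(1−p), giving p = 3/4.
Since Nation B is indifferent in equilibrium, Nation B's expected payoff equals the payoff from either column against (3/4, 1/4). Using Hawk: 12(3/4) + 8(1/4) = 11.

11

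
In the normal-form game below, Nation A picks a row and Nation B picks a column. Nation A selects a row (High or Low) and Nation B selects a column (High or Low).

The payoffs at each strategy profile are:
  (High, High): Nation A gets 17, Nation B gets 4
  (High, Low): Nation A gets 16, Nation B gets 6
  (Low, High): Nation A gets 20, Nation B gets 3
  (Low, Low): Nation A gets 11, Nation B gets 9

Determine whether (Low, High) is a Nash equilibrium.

No

At (Low, High), Nation A earns 20; switching to High would give 17, so Nation A has no profitable deviation.
Nation B earns 3; switching to Low would give 9, so Nation B would deviate.
Since at least one player can profitably deviate, this is not a Nash equilibrium.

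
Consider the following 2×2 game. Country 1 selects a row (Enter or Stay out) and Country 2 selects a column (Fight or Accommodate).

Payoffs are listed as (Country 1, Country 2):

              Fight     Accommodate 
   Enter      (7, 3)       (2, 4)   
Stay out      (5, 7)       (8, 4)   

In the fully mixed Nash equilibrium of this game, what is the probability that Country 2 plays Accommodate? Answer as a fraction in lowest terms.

Let c be the probability that Country 2 plays Fight. In a completely mixed equilibrium, Country 1 must be indifferent between Enter and Stay out.
Country 1's expected payoff from Enter is 7c + 2(1−c); from Stay out it is 5c + 8(1−c).
Setting these equal: 5c + 2 = −3c + 8, so c = 3/4.
Therefore Country 2 plays Accommodate with probability 1 − 3/4 = 1/4.

1/4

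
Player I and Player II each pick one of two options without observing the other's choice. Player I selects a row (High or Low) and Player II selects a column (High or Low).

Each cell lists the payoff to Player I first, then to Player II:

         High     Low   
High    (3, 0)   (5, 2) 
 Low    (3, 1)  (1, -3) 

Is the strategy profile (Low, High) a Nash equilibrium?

Yes

At (Low, High), Player I earns 3; switching to High would give 3, so Player I has no profitable deviation.
Player II earns 1; switching to Low would give -3, so Player II has no profitable deviation.
Neither player can gain by a unilateral deviation, so this profile is a Nash equilibrium.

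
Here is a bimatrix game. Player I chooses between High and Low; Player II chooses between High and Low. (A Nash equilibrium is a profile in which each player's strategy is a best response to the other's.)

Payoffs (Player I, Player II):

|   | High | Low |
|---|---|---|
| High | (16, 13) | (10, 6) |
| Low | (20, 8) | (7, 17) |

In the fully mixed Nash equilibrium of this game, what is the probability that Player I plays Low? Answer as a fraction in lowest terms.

Let p be the probability that Player I plays High. In a completely mixed equilibrium, Player II must be indifferent between High and Low.
Player II's expected payoff from High is 13p + 8(1−p); from Low it is 6p + 17(1−p).
Setting these equal: 5p + 8 = −11p + 17, so p = 9/16.
Therefore Player I plays Low with probability 1 − 9/16 = 7/16.

7/16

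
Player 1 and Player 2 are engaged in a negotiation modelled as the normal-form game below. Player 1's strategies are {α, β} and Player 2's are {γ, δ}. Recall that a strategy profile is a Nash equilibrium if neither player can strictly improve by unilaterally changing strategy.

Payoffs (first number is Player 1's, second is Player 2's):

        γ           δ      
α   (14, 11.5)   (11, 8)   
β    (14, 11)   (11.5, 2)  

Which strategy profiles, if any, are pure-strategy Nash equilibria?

(α, γ): Player 1 gets 14 ≥ 14 from β, and Player 2 gets 11.5 ≥ 8 from δ — Nash equilibrium.
(α, δ): Player 1 prefers β (11.5 > 11); Player 2 prefers γ (11.5 > 8) — not an equilibrium.
(β, γ): Player 1 gets 14 ≥ 14 from α, and Player 2 gets 11 ≥ 2 from δ — Nash equilibrium.
(β, δ): Player 2 prefers γ (11 > 2) — not an equilibrium.

(α, γ) and (β, γ)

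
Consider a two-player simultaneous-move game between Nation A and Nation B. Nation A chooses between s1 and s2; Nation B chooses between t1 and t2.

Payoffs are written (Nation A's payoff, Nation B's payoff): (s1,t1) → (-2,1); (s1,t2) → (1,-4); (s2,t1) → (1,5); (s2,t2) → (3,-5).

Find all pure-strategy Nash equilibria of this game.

(s2, t1)

(s1, t1): Nation A prefers s2 (1 > -2) — not an equilibrium.
(s1, t2): Nation A prefers s2 (3 > 1); Nation B prefers t1 (1 > -4) — not an equilibrium.
(s2, t1): Nation A gets 1 ≥ -2 from s1, and Nation B gets 5 ≥ -5 from t2 — Nash equilibrium.
(s2, t2): Nation B prefers t1 (5 > -5) — not an equilibrium.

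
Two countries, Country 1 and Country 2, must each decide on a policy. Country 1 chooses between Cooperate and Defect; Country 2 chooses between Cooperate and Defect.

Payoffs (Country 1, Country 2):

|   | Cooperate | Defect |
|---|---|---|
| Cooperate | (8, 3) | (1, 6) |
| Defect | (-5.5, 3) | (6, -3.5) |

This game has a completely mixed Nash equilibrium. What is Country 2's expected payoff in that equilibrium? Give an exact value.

First find x, the probability Country 1 plays Cooperate, from Country 2's indifference between Cooperate and Defect: 3x + 3(1−x) = 6x − 3.5(1−x), giving x = 13/19.
Since Country 2 is indifferent in equilibrium, Country 2's expected payoff equals the payoff from either column against (13/19, 6/19). Using Cooperate: 3(13/19) + 3(6/19) = 3.

3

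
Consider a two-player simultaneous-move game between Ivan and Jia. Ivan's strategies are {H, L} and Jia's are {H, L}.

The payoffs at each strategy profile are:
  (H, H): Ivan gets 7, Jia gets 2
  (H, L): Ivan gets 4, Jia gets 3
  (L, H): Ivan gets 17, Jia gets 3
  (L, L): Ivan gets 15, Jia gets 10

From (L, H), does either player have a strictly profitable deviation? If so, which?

Ivan at (L, H) earns 17; deviating to H yields 7 — not better.
Jia earns 3; deviating to L yields 10 — a strict improvement.
Only Jia has a strictly profitable deviation.

Jia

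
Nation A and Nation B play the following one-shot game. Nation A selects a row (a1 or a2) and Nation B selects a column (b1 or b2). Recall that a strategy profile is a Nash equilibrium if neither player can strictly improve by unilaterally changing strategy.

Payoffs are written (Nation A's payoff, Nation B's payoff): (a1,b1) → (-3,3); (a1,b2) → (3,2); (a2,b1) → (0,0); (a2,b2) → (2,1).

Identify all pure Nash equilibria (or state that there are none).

(a1, b1): Nation A prefers a2 (0 > -3) — not an equilibrium.
(a1, b2): Nation B prefers b1 (3 > 2) — not an equilibrium.
(a2, b1): Nation B prefers b2 (1 > 0) — not an equilibrium.
(a2, b2): Nation A prefers a1 (3 > 2) — not an equilibrium.

none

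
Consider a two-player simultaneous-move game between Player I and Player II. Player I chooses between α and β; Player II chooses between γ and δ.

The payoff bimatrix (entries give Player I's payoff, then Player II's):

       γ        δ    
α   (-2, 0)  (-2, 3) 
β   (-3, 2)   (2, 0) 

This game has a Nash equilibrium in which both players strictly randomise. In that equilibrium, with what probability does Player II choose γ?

Let q be the probability that Player II plays γ. In a completely mixed equilibrium, Player I must be indifferent between α and β.
Player I's expected payoff from α is −2q − 2(1−q); from β it is −3q + 2(1−q).
Setting these equal: -2 = −5q + 2, so q = 4/5.

4/5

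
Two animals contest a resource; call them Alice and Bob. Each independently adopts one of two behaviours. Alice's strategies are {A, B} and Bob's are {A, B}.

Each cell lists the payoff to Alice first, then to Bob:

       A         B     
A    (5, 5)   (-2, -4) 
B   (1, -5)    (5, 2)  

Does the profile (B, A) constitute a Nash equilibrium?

No

At (B, A), Alice earns 1; switching to A would give 5, so Alice would deviate.
Bob earns -5; switching to B would give 2, so Bob would deviate.
Since at least one player can profitably deviate, this is not a Nash equilibrium.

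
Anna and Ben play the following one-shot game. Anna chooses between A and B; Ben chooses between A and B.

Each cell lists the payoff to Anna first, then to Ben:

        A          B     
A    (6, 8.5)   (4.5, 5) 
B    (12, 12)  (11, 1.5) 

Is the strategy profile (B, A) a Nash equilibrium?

Yes

At (B, A), Anna earns 12; switching to A would give 6, so Anna has no profitable deviation.
Ben earns 12; switching to B would give 1.5, so Ben has no profitable deviation.
Neither player can gain by a unilateral deviation, so this profile is a Nash equilibrium.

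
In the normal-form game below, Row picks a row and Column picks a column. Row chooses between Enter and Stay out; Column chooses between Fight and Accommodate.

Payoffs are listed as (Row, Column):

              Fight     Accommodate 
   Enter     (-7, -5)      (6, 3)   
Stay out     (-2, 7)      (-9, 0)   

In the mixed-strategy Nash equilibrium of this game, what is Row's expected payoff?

First find q, the probability Column plays Fight, from Row's indifference between Enter and Stay out: −7q + 6(1−q) = −2q − 9(1−q), giving q = 3/4.
Since Row is indifferent in equilibrium, Row's expected payoff equals the payoff from either row against (3/4, 1/4). Using Enter: −7(3/4) + 6(1/4) = -15/4.

-15/4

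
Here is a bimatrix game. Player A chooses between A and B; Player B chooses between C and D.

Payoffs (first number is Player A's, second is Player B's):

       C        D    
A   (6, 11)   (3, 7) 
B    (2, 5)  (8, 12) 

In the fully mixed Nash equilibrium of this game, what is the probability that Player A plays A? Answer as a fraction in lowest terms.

Let p be the probability that Player A plays A. In a completely mixed equilibrium, Player B must be indifferent between C and D.
Player B's expected payoff from C is 11p + 5(1−p); from D it is 7p + 12(1−p).
Setting these equal: 6p + 5 = −5p + 12, so p = 7/11.

7/11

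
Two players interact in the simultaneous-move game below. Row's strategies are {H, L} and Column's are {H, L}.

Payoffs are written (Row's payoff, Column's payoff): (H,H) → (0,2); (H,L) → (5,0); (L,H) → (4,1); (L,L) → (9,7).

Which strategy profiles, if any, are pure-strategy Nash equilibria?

(L, L)

(H, H): Row prefers L (4 > 0) — not an equilibrium.
(H, L): Row prefers L (9 > 5); Column prefers H (2 > 0) — not an equilibrium.
(L, H): Column prefers L (7 > 1) — not an equilibrium.
(L, L): Row gets 9 ≥ 5 from H, and Column gets 7 ≥ 1 from H — Nash equilibrium.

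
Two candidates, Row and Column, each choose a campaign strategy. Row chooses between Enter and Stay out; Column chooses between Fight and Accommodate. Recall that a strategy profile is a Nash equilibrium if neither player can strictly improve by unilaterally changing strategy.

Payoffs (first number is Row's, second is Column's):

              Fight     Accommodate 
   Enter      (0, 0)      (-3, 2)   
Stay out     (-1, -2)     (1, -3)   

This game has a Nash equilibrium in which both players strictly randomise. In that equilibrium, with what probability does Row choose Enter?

Let x be the probability that Row plays Enter. In a completely mixed equilibrium, Column must be indifferent between Fight and Accommodate.
Column's expected payoff from Fight is −2(1−x); from Accommodate it is 2x − 3(1−x).
Setting these equal: 2x − 2 = 5x − 3, so x = 1/3.

1/3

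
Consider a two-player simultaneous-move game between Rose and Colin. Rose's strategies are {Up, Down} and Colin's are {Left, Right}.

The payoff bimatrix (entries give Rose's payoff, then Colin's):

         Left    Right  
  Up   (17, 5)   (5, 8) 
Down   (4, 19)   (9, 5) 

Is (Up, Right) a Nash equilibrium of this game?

No

At (Up, Right), Rose earns 5; switching to Down would give 9, so Rose would deviate.
Colin earns 8; switching to Left would give 5, so Colin has no profitable deviation.
Since at least one player can profitably deviate, this is not a Nash equilibrium.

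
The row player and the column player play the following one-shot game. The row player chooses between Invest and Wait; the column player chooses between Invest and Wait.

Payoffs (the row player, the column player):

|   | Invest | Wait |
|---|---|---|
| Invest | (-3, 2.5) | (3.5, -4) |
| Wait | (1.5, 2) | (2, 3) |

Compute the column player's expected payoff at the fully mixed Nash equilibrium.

First find p, the probability the row player plays Invest, from the column player's indifference between Invest and Wait: 2.5p + 2(1−p) = −4p + 3(1−p), giving p = 2/15.
Since the column player is indifferent in equilibrium, the column player's expected payoff equals the payoff from either column against (2/15, 13/15). Using Invest: 2.5(2/15) + 2(13/15) = 31/15.

31/15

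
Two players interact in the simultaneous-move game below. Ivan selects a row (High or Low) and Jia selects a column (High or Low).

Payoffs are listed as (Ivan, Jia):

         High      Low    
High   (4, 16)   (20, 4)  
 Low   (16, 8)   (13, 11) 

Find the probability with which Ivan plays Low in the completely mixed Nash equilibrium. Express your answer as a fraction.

Let r be the probability that Ivan plays High. In a completely mixed equilibrium, Jia must be indifferent between High and Low.
Jia's expected payoff from High is 16r + 8(1−r); from Low it is 4r + 11(1−r).
Setting these equal: 8r + 8 = −7r + 11, so r = 1/5.
Therefore Ivan plays Low with probability 1 − 1/5 = 4/5.

4/5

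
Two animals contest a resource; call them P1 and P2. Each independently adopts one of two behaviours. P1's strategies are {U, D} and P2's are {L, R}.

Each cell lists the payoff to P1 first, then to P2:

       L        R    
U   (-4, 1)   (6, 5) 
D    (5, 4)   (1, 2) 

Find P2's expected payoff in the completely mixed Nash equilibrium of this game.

3

First find p, the probability P1 plays U, from P2's indifference between L and R: p + 4(1−p) = 5p + 2(1−p), giving p = 1/3.
Since P2 is indifferent in equilibrium, P2's expected payoff equals the payoff from either column against (1/3, 2/3). Using L: (1/3) + 4(2/3) = 3.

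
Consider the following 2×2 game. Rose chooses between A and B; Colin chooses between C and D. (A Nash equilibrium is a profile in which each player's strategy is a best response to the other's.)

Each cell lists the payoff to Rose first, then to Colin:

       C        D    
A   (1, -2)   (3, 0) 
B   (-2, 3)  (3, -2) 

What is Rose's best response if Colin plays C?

A

Against C, Rose earns 1 from A and -2 from B.
So A is the best response.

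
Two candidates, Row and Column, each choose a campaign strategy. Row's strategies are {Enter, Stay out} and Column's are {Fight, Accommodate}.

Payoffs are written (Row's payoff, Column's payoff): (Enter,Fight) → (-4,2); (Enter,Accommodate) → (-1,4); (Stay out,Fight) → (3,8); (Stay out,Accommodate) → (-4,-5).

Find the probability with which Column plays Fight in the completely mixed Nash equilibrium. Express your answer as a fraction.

Let c be the probability that Column plays Fight. In a completely mixed equilibrium, Row must be indifferent between Enter and Stay out.
Row's expected payoff from Enter is −4c − (1−c); from Stay out it is 3c − 4(1−c).
Setting these equal: −3c − 1 = 7c − 4, so c = 3/10.

3/10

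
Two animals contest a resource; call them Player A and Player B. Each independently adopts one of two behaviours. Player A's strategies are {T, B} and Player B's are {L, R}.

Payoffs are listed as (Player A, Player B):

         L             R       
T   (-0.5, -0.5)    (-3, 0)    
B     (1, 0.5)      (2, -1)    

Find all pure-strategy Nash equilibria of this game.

(B, L)

(T, L): Player A prefers B (1 > -0.5); Player B prefers R (0 > -0.5) — not an equilibrium.
(T, R): Player A prefers B (2 > -3) — not an equilibrium.
(B, L): Player A gets 1 ≥ -0.5 from T, and Player B gets 0.5 ≥ -1 from R — Nash equilibrium.
(B, R): Player B prefers L (0.5 > -1) — not an equilibrium.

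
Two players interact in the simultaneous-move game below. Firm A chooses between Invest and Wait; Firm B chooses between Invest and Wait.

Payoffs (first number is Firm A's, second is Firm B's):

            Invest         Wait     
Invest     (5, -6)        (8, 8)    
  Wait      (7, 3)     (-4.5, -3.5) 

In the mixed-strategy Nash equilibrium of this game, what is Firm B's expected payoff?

First find p, the probability Firm A plays Invest, from Firm B's indifference between Invest and Wait: −6p + 3(1−p) = 8p − 3.5(1−p), giving p = 13/41.
Since Firm B is indifferent in equilibrium, Firm B's expected payoff equals the payoff from either column against (13/41, 28/41). Using Invest: −6(13/41) + 3(28/41) = 6/41.

6/41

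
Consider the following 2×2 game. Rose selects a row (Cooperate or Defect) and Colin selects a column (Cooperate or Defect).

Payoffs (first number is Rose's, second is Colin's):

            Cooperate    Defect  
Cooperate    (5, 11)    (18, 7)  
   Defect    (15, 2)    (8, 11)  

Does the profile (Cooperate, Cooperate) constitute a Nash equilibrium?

No

At (Cooperate, Cooperate), Rose earns 5; switching to Defect would give 15, so Rose would deviate.
Colin earns 11; switching to Defect would give 7, so Colin has no profitable deviation.
Since at least one player can profitably deviate, this is not a Nash equilibrium.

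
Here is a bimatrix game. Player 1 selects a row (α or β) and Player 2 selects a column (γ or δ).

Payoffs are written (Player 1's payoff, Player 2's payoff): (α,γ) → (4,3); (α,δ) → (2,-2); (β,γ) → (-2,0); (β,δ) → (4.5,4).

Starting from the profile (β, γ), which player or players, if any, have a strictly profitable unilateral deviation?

Both

Player 1 at (β, γ) earns -2; deviating to α yields 4 — a strict improvement.
Player 2 earns 0; deviating to δ yields 4 — a strict improvement.
Both Player 1 and Player 2 have strictly profitable deviations.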